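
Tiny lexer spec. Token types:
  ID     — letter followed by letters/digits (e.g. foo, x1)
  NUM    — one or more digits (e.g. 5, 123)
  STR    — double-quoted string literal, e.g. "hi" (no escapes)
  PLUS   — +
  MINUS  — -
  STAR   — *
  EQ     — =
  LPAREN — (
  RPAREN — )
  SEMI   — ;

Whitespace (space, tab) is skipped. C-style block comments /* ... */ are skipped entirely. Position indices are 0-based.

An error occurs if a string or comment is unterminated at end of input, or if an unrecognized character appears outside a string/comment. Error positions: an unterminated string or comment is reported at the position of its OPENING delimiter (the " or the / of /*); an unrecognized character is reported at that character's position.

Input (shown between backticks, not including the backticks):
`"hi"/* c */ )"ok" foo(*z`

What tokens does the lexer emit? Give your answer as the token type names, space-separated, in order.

Answer: STR RPAREN STR ID LPAREN STAR ID

Derivation:
pos=0: enter STRING mode
pos=0: emit STR "hi" (now at pos=4)
pos=4: enter COMMENT mode (saw '/*')
exit COMMENT mode (now at pos=11)
pos=12: emit RPAREN ')'
pos=13: enter STRING mode
pos=13: emit STR "ok" (now at pos=17)
pos=18: emit ID 'foo' (now at pos=21)
pos=21: emit LPAREN '('
pos=22: emit STAR '*'
pos=23: emit ID 'z' (now at pos=24)
DONE. 7 tokens: [STR, RPAREN, STR, ID, LPAREN, STAR, ID]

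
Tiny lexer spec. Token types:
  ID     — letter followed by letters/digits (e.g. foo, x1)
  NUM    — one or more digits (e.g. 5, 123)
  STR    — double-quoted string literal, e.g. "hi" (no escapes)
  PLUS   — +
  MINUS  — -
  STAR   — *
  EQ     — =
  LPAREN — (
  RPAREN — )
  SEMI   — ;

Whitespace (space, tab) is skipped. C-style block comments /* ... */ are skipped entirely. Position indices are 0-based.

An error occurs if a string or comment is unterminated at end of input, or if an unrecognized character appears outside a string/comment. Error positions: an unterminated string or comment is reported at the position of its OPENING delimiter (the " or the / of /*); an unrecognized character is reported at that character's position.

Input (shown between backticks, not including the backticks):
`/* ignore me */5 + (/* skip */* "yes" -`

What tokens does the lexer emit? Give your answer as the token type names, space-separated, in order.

pos=0: enter COMMENT mode (saw '/*')
exit COMMENT mode (now at pos=15)
pos=15: emit NUM '5' (now at pos=16)
pos=17: emit PLUS '+'
pos=19: emit LPAREN '('
pos=20: enter COMMENT mode (saw '/*')
exit COMMENT mode (now at pos=30)
pos=30: emit STAR '*'
pos=32: enter STRING mode
pos=32: emit STR "yes" (now at pos=37)
pos=38: emit MINUS '-'
DONE. 6 tokens: [NUM, PLUS, LPAREN, STAR, STR, MINUS]

Answer: NUM PLUS LPAREN STAR STR MINUS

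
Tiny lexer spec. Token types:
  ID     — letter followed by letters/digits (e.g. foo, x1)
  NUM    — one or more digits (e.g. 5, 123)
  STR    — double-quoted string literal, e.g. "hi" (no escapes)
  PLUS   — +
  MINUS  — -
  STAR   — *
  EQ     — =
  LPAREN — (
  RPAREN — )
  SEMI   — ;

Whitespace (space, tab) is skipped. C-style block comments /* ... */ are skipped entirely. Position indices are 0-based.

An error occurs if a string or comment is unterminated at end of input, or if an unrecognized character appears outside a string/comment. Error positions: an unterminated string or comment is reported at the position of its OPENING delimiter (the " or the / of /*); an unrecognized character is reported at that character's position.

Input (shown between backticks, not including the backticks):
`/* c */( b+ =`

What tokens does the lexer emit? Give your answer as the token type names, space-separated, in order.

Answer: LPAREN ID PLUS EQ

Derivation:
pos=0: enter COMMENT mode (saw '/*')
exit COMMENT mode (now at pos=7)
pos=7: emit LPAREN '('
pos=9: emit ID 'b' (now at pos=10)
pos=10: emit PLUS '+'
pos=12: emit EQ '='
DONE. 4 tokens: [LPAREN, ID, PLUS, EQ]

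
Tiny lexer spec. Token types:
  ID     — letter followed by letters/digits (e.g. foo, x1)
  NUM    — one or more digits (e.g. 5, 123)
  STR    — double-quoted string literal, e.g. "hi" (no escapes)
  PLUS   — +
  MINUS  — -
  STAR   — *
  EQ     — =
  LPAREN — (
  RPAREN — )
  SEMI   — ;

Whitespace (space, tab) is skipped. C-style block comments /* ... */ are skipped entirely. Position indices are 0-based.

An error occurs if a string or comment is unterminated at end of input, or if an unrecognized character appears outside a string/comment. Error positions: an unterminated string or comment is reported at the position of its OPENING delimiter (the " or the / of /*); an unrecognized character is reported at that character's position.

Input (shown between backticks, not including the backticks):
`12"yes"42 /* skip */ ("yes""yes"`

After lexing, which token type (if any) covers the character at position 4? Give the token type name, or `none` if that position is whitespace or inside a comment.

pos=0: emit NUM '12' (now at pos=2)
pos=2: enter STRING mode
pos=2: emit STR "yes" (now at pos=7)
pos=7: emit NUM '42' (now at pos=9)
pos=10: enter COMMENT mode (saw '/*')
exit COMMENT mode (now at pos=20)
pos=21: emit LPAREN '('
pos=22: enter STRING mode
pos=22: emit STR "yes" (now at pos=27)
pos=27: enter STRING mode
pos=27: emit STR "yes" (now at pos=32)
DONE. 6 tokens: [NUM, STR, NUM, LPAREN, STR, STR]
Position 4: char is 'e' -> STR

Answer: STR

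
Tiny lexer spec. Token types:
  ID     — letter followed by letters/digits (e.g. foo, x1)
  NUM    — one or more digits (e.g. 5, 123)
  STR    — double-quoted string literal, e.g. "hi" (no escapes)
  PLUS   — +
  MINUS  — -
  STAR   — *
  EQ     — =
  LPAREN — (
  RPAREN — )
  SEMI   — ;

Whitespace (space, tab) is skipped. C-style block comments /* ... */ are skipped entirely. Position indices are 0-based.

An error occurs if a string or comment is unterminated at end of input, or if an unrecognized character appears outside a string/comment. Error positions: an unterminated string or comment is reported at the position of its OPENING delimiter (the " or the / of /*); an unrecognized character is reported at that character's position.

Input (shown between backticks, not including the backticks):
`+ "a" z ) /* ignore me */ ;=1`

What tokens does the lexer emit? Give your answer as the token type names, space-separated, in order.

Answer: PLUS STR ID RPAREN SEMI EQ NUM

Derivation:
pos=0: emit PLUS '+'
pos=2: enter STRING mode
pos=2: emit STR "a" (now at pos=5)
pos=6: emit ID 'z' (now at pos=7)
pos=8: emit RPAREN ')'
pos=10: enter COMMENT mode (saw '/*')
exit COMMENT mode (now at pos=25)
pos=26: emit SEMI ';'
pos=27: emit EQ '='
pos=28: emit NUM '1' (now at pos=29)
DONE. 7 tokens: [PLUS, STR, ID, RPAREN, SEMI, EQ, NUM]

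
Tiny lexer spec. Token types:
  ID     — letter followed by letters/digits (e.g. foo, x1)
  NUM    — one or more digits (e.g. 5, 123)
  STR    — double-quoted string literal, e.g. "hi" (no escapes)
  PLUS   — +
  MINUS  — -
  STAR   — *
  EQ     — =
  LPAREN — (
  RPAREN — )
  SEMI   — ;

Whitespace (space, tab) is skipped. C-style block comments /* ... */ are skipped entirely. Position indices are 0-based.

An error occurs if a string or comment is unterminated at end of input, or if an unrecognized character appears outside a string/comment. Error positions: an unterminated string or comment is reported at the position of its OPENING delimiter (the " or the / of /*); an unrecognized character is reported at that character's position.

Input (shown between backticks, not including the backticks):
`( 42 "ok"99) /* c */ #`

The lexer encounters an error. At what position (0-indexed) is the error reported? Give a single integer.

pos=0: emit LPAREN '('
pos=2: emit NUM '42' (now at pos=4)
pos=5: enter STRING mode
pos=5: emit STR "ok" (now at pos=9)
pos=9: emit NUM '99' (now at pos=11)
pos=11: emit RPAREN ')'
pos=13: enter COMMENT mode (saw '/*')
exit COMMENT mode (now at pos=20)
pos=21: ERROR — unrecognized char '#'

Answer: 21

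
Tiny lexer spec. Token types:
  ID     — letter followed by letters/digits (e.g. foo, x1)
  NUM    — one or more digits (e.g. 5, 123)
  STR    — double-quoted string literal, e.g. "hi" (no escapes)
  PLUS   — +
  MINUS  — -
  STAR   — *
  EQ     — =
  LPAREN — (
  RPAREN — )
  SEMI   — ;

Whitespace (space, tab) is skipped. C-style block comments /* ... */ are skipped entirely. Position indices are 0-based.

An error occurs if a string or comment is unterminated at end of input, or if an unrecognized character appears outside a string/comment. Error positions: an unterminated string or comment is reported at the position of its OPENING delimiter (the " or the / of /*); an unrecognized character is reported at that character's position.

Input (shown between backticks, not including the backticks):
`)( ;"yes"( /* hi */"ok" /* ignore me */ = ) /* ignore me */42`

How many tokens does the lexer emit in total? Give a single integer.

pos=0: emit RPAREN ')'
pos=1: emit LPAREN '('
pos=3: emit SEMI ';'
pos=4: enter STRING mode
pos=4: emit STR "yes" (now at pos=9)
pos=9: emit LPAREN '('
pos=11: enter COMMENT mode (saw '/*')
exit COMMENT mode (now at pos=19)
pos=19: enter STRING mode
pos=19: emit STR "ok" (now at pos=23)
pos=24: enter COMMENT mode (saw '/*')
exit COMMENT mode (now at pos=39)
pos=40: emit EQ '='
pos=42: emit RPAREN ')'
pos=44: enter COMMENT mode (saw '/*')
exit COMMENT mode (now at pos=59)
pos=59: emit NUM '42' (now at pos=61)
DONE. 9 tokens: [RPAREN, LPAREN, SEMI, STR, LPAREN, STR, EQ, RPAREN, NUM]

Answer: 9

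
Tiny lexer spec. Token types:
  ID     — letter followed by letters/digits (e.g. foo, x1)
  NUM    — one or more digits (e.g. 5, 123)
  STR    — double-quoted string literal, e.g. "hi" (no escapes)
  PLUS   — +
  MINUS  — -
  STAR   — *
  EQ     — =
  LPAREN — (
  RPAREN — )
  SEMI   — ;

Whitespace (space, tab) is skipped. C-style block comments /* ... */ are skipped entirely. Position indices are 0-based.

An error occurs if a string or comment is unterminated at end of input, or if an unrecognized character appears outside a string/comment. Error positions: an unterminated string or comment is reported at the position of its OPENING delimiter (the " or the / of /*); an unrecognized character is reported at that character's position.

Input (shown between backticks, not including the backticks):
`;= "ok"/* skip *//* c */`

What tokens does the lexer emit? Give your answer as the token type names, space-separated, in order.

Answer: SEMI EQ STR

Derivation:
pos=0: emit SEMI ';'
pos=1: emit EQ '='
pos=3: enter STRING mode
pos=3: emit STR "ok" (now at pos=7)
pos=7: enter COMMENT mode (saw '/*')
exit COMMENT mode (now at pos=17)
pos=17: enter COMMENT mode (saw '/*')
exit COMMENT mode (now at pos=24)
DONE. 3 tokens: [SEMI, EQ, STR]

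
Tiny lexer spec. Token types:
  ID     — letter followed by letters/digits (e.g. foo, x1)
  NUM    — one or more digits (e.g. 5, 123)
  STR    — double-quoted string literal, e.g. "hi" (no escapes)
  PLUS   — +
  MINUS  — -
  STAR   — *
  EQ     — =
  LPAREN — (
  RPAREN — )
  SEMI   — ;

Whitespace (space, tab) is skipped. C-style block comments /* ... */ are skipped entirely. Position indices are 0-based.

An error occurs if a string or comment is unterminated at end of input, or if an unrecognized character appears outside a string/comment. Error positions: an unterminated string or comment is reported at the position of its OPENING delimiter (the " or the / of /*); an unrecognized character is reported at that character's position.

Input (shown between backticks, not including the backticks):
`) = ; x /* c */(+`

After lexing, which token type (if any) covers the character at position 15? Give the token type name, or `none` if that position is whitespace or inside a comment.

Answer: LPAREN

Derivation:
pos=0: emit RPAREN ')'
pos=2: emit EQ '='
pos=4: emit SEMI ';'
pos=6: emit ID 'x' (now at pos=7)
pos=8: enter COMMENT mode (saw '/*')
exit COMMENT mode (now at pos=15)
pos=15: emit LPAREN '('
pos=16: emit PLUS '+'
DONE. 6 tokens: [RPAREN, EQ, SEMI, ID, LPAREN, PLUS]
Position 15: char is '(' -> LPAREN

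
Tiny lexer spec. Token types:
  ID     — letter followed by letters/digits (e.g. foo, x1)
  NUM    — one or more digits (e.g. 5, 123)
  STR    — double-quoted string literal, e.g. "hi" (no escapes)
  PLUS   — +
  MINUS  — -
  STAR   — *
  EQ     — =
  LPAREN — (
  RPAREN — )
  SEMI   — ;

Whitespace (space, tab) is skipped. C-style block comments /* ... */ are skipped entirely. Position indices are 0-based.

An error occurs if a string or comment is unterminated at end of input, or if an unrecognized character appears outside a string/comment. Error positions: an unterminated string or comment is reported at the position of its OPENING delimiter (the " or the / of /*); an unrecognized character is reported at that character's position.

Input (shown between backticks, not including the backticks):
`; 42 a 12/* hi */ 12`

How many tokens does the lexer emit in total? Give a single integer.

Answer: 5

Derivation:
pos=0: emit SEMI ';'
pos=2: emit NUM '42' (now at pos=4)
pos=5: emit ID 'a' (now at pos=6)
pos=7: emit NUM '12' (now at pos=9)
pos=9: enter COMMENT mode (saw '/*')
exit COMMENT mode (now at pos=17)
pos=18: emit NUM '12' (now at pos=20)
DONE. 5 tokens: [SEMI, NUM, ID, NUM, NUM]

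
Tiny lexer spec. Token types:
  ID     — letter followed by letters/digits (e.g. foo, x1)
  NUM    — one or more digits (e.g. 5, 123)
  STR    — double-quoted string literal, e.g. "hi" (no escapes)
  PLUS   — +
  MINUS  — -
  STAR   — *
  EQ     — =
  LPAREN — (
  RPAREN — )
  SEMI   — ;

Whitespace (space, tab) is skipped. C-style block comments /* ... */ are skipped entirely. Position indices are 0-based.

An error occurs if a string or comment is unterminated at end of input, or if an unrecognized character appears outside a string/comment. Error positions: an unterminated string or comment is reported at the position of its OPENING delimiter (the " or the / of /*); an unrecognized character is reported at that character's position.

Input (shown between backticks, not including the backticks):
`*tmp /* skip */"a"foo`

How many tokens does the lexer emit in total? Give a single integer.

Answer: 4

Derivation:
pos=0: emit STAR '*'
pos=1: emit ID 'tmp' (now at pos=4)
pos=5: enter COMMENT mode (saw '/*')
exit COMMENT mode (now at pos=15)
pos=15: enter STRING mode
pos=15: emit STR "a" (now at pos=18)
pos=18: emit ID 'foo' (now at pos=21)
DONE. 4 tokens: [STAR, ID, STR, ID]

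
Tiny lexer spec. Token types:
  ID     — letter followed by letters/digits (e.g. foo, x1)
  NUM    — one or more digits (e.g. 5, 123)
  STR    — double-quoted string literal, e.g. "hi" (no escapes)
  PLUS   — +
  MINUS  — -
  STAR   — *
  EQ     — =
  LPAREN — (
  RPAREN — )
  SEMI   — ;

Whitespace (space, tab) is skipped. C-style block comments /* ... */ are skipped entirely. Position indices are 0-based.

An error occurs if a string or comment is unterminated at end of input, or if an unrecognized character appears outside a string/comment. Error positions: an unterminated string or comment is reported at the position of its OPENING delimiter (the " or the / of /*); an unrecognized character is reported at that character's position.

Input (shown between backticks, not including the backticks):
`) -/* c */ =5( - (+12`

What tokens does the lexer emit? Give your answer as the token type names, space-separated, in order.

Answer: RPAREN MINUS EQ NUM LPAREN MINUS LPAREN PLUS NUM

Derivation:
pos=0: emit RPAREN ')'
pos=2: emit MINUS '-'
pos=3: enter COMMENT mode (saw '/*')
exit COMMENT mode (now at pos=10)
pos=11: emit EQ '='
pos=12: emit NUM '5' (now at pos=13)
pos=13: emit LPAREN '('
pos=15: emit MINUS '-'
pos=17: emit LPAREN '('
pos=18: emit PLUS '+'
pos=19: emit NUM '12' (now at pos=21)
DONE. 9 tokens: [RPAREN, MINUS, EQ, NUM, LPAREN, MINUS, LPAREN, PLUS, NUM]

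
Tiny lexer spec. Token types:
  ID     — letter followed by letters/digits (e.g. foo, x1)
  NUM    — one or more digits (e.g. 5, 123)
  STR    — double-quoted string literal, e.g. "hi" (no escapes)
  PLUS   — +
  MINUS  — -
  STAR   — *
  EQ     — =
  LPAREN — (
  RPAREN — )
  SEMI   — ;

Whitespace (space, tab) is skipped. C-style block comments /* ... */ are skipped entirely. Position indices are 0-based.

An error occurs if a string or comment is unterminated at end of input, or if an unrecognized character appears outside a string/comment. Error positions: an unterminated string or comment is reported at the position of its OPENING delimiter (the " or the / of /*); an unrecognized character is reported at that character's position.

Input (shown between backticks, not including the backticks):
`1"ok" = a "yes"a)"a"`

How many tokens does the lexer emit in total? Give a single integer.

pos=0: emit NUM '1' (now at pos=1)
pos=1: enter STRING mode
pos=1: emit STR "ok" (now at pos=5)
pos=6: emit EQ '='
pos=8: emit ID 'a' (now at pos=9)
pos=10: enter STRING mode
pos=10: emit STR "yes" (now at pos=15)
pos=15: emit ID 'a' (now at pos=16)
pos=16: emit RPAREN ')'
pos=17: enter STRING mode
pos=17: emit STR "a" (now at pos=20)
DONE. 8 tokens: [NUM, STR, EQ, ID, STR, ID, RPAREN, STR]

Answer: 8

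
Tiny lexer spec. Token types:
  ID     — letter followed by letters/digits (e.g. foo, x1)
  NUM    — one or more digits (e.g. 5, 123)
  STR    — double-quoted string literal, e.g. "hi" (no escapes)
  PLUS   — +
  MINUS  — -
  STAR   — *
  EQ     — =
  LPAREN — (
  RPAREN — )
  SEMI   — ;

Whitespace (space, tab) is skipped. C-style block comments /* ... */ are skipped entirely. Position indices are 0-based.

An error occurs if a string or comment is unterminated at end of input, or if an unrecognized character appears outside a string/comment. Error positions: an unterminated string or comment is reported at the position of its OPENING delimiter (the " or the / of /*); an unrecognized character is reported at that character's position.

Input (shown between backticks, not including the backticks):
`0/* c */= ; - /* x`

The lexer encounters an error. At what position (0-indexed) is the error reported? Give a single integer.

pos=0: emit NUM '0' (now at pos=1)
pos=1: enter COMMENT mode (saw '/*')
exit COMMENT mode (now at pos=8)
pos=8: emit EQ '='
pos=10: emit SEMI ';'
pos=12: emit MINUS '-'
pos=14: enter COMMENT mode (saw '/*')
pos=14: ERROR — unterminated comment (reached EOF)

Answer: 14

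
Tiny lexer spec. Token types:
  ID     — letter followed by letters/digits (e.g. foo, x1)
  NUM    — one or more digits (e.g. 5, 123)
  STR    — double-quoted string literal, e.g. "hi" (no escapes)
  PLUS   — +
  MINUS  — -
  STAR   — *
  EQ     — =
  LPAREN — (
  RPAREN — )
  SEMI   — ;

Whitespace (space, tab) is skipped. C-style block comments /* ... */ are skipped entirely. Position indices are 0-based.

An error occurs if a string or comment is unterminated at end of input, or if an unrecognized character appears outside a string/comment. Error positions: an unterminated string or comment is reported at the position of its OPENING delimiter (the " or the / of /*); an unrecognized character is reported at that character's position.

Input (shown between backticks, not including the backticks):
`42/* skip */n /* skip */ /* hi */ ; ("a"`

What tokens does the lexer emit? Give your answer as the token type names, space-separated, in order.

Answer: NUM ID SEMI LPAREN STR

Derivation:
pos=0: emit NUM '42' (now at pos=2)
pos=2: enter COMMENT mode (saw '/*')
exit COMMENT mode (now at pos=12)
pos=12: emit ID 'n' (now at pos=13)
pos=14: enter COMMENT mode (saw '/*')
exit COMMENT mode (now at pos=24)
pos=25: enter COMMENT mode (saw '/*')
exit COMMENT mode (now at pos=33)
pos=34: emit SEMI ';'
pos=36: emit LPAREN '('
pos=37: enter STRING mode
pos=37: emit STR "a" (now at pos=40)
DONE. 5 tokens: [NUM, ID, SEMI, LPAREN, STR]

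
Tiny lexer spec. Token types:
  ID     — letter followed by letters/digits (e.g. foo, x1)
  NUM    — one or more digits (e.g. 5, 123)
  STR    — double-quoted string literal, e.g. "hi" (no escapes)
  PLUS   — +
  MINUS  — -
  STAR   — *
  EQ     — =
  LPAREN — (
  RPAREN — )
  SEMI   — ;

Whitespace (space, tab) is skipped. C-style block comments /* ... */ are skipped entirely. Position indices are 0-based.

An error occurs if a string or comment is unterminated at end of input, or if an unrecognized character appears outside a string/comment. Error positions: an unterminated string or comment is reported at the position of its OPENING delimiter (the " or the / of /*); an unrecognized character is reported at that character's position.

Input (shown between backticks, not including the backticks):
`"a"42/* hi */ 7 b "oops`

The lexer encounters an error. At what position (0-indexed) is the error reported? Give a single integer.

Answer: 18

Derivation:
pos=0: enter STRING mode
pos=0: emit STR "a" (now at pos=3)
pos=3: emit NUM '42' (now at pos=5)
pos=5: enter COMMENT mode (saw '/*')
exit COMMENT mode (now at pos=13)
pos=14: emit NUM '7' (now at pos=15)
pos=16: emit ID 'b' (now at pos=17)
pos=18: enter STRING mode
pos=18: ERROR — unterminated string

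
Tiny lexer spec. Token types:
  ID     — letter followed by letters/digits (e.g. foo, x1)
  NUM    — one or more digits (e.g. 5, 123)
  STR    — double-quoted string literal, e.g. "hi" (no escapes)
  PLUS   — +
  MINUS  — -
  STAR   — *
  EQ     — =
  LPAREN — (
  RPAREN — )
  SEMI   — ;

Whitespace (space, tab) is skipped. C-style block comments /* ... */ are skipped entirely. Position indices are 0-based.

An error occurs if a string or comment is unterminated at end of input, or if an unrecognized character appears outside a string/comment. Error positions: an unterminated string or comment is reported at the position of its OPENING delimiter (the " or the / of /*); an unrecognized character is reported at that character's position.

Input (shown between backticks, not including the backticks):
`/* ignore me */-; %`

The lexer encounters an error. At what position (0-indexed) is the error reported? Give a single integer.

Answer: 18

Derivation:
pos=0: enter COMMENT mode (saw '/*')
exit COMMENT mode (now at pos=15)
pos=15: emit MINUS '-'
pos=16: emit SEMI ';'
pos=18: ERROR — unrecognized char '%'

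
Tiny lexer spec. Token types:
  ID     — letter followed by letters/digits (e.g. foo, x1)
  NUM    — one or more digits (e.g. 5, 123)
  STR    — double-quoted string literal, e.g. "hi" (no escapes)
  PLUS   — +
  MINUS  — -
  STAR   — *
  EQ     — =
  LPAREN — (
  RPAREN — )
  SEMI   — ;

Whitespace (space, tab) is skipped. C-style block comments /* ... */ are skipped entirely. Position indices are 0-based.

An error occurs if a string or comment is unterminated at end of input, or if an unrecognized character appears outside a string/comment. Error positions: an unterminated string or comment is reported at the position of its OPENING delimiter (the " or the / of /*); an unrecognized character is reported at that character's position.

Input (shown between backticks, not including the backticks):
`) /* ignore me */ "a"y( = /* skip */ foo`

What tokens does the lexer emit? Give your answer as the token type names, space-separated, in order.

pos=0: emit RPAREN ')'
pos=2: enter COMMENT mode (saw '/*')
exit COMMENT mode (now at pos=17)
pos=18: enter STRING mode
pos=18: emit STR "a" (now at pos=21)
pos=21: emit ID 'y' (now at pos=22)
pos=22: emit LPAREN '('
pos=24: emit EQ '='
pos=26: enter COMMENT mode (saw '/*')
exit COMMENT mode (now at pos=36)
pos=37: emit ID 'foo' (now at pos=40)
DONE. 6 tokens: [RPAREN, STR, ID, LPAREN, EQ, ID]

Answer: RPAREN STR ID LPAREN EQ ID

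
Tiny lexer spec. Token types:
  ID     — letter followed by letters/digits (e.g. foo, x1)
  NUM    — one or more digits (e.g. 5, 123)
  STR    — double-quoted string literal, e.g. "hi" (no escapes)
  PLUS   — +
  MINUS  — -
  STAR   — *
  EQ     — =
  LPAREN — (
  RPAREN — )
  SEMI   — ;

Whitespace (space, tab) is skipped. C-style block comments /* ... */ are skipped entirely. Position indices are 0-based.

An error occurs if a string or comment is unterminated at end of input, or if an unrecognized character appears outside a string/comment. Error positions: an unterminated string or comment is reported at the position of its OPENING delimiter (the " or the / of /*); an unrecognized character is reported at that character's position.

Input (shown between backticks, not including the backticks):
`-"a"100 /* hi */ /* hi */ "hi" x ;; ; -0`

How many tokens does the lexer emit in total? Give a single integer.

Answer: 10

Derivation:
pos=0: emit MINUS '-'
pos=1: enter STRING mode
pos=1: emit STR "a" (now at pos=4)
pos=4: emit NUM '100' (now at pos=7)
pos=8: enter COMMENT mode (saw '/*')
exit COMMENT mode (now at pos=16)
pos=17: enter COMMENT mode (saw '/*')
exit COMMENT mode (now at pos=25)
pos=26: enter STRING mode
pos=26: emit STR "hi" (now at pos=30)
pos=31: emit ID 'x' (now at pos=32)
pos=33: emit SEMI ';'
pos=34: emit SEMI ';'
pos=36: emit SEMI ';'
pos=38: emit MINUS '-'
pos=39: emit NUM '0' (now at pos=40)
DONE. 10 tokens: [MINUS, STR, NUM, STR, ID, SEMI, SEMI, SEMI, MINUS, NUM]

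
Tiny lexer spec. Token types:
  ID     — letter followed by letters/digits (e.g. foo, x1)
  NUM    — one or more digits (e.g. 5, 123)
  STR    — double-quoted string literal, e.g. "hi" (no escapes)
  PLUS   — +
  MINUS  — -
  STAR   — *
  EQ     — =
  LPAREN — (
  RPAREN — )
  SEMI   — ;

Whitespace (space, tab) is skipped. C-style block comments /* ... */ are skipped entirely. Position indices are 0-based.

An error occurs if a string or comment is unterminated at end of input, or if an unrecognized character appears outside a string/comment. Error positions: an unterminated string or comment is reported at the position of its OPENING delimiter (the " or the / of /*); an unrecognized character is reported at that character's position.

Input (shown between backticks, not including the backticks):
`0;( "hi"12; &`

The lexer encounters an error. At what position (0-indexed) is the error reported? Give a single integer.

pos=0: emit NUM '0' (now at pos=1)
pos=1: emit SEMI ';'
pos=2: emit LPAREN '('
pos=4: enter STRING mode
pos=4: emit STR "hi" (now at pos=8)
pos=8: emit NUM '12' (now at pos=10)
pos=10: emit SEMI ';'
pos=12: ERROR — unrecognized char '&'

Answer: 12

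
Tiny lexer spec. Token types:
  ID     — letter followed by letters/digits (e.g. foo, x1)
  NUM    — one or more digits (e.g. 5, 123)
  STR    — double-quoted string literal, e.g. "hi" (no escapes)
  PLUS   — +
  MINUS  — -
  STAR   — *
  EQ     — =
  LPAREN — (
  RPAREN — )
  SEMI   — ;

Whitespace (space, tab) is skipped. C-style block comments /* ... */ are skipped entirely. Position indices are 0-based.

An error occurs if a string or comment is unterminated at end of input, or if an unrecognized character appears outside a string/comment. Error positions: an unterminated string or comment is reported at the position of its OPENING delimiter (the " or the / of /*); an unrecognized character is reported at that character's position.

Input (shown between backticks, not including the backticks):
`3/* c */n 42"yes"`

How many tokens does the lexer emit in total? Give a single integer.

Answer: 4

Derivation:
pos=0: emit NUM '3' (now at pos=1)
pos=1: enter COMMENT mode (saw '/*')
exit COMMENT mode (now at pos=8)
pos=8: emit ID 'n' (now at pos=9)
pos=10: emit NUM '42' (now at pos=12)
pos=12: enter STRING mode
pos=12: emit STR "yes" (now at pos=17)
DONE. 4 tokens: [NUM, ID, NUM, STR]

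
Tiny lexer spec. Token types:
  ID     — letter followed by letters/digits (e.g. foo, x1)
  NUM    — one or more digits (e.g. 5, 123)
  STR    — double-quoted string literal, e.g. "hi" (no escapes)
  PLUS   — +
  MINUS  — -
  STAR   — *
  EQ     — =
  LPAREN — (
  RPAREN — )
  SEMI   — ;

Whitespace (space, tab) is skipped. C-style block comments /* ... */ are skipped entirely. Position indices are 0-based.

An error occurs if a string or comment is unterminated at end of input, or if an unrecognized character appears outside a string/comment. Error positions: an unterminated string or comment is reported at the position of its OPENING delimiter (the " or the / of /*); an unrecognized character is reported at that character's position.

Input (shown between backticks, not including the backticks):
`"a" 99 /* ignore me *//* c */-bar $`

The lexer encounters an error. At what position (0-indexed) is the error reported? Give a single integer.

pos=0: enter STRING mode
pos=0: emit STR "a" (now at pos=3)
pos=4: emit NUM '99' (now at pos=6)
pos=7: enter COMMENT mode (saw '/*')
exit COMMENT mode (now at pos=22)
pos=22: enter COMMENT mode (saw '/*')
exit COMMENT mode (now at pos=29)
pos=29: emit MINUS '-'
pos=30: emit ID 'bar' (now at pos=33)
pos=34: ERROR — unrecognized char '$'

Answer: 34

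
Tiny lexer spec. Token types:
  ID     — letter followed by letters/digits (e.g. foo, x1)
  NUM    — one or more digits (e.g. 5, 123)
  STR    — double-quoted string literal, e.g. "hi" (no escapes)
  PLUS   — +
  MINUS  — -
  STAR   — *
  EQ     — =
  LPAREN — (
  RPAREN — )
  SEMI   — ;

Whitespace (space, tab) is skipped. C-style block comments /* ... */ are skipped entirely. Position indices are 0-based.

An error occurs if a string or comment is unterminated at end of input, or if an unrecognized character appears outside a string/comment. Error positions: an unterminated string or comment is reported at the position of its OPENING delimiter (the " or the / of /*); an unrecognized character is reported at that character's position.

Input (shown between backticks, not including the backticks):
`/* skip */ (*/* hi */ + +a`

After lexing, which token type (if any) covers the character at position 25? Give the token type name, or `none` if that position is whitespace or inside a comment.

Answer: ID

Derivation:
pos=0: enter COMMENT mode (saw '/*')
exit COMMENT mode (now at pos=10)
pos=11: emit LPAREN '('
pos=12: emit STAR '*'
pos=13: enter COMMENT mode (saw '/*')
exit COMMENT mode (now at pos=21)
pos=22: emit PLUS '+'
pos=24: emit PLUS '+'
pos=25: emit ID 'a' (now at pos=26)
DONE. 5 tokens: [LPAREN, STAR, PLUS, PLUS, ID]
Position 25: char is 'a' -> ID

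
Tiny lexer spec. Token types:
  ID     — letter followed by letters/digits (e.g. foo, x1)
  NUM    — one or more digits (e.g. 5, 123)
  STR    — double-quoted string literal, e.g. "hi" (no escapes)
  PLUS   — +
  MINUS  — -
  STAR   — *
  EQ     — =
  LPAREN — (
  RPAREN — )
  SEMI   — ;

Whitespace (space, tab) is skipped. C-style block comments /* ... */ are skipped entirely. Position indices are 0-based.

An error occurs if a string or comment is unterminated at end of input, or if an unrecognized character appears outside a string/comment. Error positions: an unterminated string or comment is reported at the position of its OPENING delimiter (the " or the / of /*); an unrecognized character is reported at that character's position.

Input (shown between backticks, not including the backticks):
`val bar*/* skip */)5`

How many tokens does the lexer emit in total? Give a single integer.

pos=0: emit ID 'val' (now at pos=3)
pos=4: emit ID 'bar' (now at pos=7)
pos=7: emit STAR '*'
pos=8: enter COMMENT mode (saw '/*')
exit COMMENT mode (now at pos=18)
pos=18: emit RPAREN ')'
pos=19: emit NUM '5' (now at pos=20)
DONE. 5 tokens: [ID, ID, STAR, RPAREN, NUM]

Answer: 5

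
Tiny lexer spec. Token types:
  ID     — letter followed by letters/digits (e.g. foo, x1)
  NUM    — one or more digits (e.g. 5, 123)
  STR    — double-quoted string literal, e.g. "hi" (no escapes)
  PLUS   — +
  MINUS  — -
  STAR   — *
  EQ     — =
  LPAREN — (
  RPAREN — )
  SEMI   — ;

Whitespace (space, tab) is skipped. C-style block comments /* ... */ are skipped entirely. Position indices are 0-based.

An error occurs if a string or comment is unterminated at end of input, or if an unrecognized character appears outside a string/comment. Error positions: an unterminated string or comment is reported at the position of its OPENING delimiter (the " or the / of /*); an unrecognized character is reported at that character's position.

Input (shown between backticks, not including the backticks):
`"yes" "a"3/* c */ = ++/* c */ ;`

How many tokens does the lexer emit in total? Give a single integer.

Answer: 7

Derivation:
pos=0: enter STRING mode
pos=0: emit STR "yes" (now at pos=5)
pos=6: enter STRING mode
pos=6: emit STR "a" (now at pos=9)
pos=9: emit NUM '3' (now at pos=10)
pos=10: enter COMMENT mode (saw '/*')
exit COMMENT mode (now at pos=17)
pos=18: emit EQ '='
pos=20: emit PLUS '+'
pos=21: emit PLUS '+'
pos=22: enter COMMENT mode (saw '/*')
exit COMMENT mode (now at pos=29)
pos=30: emit SEMI ';'
DONE. 7 tokens: [STR, STR, NUM, EQ, PLUS, PLUS, SEMI]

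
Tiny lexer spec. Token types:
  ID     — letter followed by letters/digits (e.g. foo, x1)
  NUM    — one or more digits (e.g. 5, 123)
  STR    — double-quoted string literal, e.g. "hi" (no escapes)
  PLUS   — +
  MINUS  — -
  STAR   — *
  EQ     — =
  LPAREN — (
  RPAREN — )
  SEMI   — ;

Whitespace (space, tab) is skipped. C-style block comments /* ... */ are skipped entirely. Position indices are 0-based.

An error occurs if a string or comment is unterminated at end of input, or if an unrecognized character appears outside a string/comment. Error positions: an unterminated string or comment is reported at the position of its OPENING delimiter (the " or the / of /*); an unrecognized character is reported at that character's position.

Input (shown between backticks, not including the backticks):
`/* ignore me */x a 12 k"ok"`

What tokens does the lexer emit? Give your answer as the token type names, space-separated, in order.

pos=0: enter COMMENT mode (saw '/*')
exit COMMENT mode (now at pos=15)
pos=15: emit ID 'x' (now at pos=16)
pos=17: emit ID 'a' (now at pos=18)
pos=19: emit NUM '12' (now at pos=21)
pos=22: emit ID 'k' (now at pos=23)
pos=23: enter STRING mode
pos=23: emit STR "ok" (now at pos=27)
DONE. 5 tokens: [ID, ID, NUM, ID, STR]

Answer: ID ID NUM ID STR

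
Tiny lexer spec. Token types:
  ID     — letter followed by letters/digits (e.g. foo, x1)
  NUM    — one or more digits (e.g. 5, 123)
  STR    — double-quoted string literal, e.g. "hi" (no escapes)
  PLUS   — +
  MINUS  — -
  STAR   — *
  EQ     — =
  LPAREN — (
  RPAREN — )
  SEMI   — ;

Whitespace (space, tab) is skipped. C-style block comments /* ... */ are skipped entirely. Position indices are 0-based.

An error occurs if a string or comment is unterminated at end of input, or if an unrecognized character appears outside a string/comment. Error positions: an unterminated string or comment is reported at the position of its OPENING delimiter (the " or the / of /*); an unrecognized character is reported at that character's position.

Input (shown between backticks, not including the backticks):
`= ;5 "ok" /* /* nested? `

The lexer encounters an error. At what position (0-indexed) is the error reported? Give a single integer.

pos=0: emit EQ '='
pos=2: emit SEMI ';'
pos=3: emit NUM '5' (now at pos=4)
pos=5: enter STRING mode
pos=5: emit STR "ok" (now at pos=9)
pos=10: enter COMMENT mode (saw '/*')
pos=10: ERROR — unterminated comment (reached EOF)

Answer: 10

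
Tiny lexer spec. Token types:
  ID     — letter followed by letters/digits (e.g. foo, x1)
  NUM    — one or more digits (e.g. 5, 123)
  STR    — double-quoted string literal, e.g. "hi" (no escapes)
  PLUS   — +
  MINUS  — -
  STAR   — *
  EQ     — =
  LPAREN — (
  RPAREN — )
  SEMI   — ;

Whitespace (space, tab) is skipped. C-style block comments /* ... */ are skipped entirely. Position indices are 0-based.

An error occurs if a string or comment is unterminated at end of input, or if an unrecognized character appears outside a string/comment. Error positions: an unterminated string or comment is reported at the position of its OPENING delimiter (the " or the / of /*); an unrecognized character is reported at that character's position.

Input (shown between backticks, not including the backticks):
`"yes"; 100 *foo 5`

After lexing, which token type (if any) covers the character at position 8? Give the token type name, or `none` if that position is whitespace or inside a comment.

pos=0: enter STRING mode
pos=0: emit STR "yes" (now at pos=5)
pos=5: emit SEMI ';'
pos=7: emit NUM '100' (now at pos=10)
pos=11: emit STAR '*'
pos=12: emit ID 'foo' (now at pos=15)
pos=16: emit NUM '5' (now at pos=17)
DONE. 6 tokens: [STR, SEMI, NUM, STAR, ID, NUM]
Position 8: char is '0' -> NUM

Answer: NUM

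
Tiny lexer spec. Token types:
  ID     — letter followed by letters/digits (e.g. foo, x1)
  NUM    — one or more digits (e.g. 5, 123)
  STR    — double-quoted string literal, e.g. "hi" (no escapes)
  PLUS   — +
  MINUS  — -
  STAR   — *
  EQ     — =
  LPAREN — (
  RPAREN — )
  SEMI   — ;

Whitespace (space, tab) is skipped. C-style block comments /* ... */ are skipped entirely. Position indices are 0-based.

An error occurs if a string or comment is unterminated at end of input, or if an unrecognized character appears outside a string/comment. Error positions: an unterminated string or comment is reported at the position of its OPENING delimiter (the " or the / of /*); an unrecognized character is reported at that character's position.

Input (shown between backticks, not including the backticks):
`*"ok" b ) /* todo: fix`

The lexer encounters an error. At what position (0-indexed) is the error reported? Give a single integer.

Answer: 10

Derivation:
pos=0: emit STAR '*'
pos=1: enter STRING mode
pos=1: emit STR "ok" (now at pos=5)
pos=6: emit ID 'b' (now at pos=7)
pos=8: emit RPAREN ')'
pos=10: enter COMMENT mode (saw '/*')
pos=10: ERROR — unterminated comment (reached EOF)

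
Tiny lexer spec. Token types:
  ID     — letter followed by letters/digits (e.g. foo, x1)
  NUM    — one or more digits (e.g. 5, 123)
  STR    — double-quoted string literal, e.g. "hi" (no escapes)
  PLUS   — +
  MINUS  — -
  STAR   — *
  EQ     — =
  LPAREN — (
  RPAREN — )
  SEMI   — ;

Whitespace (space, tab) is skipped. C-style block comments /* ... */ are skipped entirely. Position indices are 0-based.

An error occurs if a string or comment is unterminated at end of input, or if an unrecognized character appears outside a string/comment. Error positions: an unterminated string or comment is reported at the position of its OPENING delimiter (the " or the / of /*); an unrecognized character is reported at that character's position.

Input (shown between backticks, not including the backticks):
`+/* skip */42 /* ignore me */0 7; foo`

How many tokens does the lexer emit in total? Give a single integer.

pos=0: emit PLUS '+'
pos=1: enter COMMENT mode (saw '/*')
exit COMMENT mode (now at pos=11)
pos=11: emit NUM '42' (now at pos=13)
pos=14: enter COMMENT mode (saw '/*')
exit COMMENT mode (now at pos=29)
pos=29: emit NUM '0' (now at pos=30)
pos=31: emit NUM '7' (now at pos=32)
pos=32: emit SEMI ';'
pos=34: emit ID 'foo' (now at pos=37)
DONE. 6 tokens: [PLUS, NUM, NUM, NUM, SEMI, ID]

Answer: 6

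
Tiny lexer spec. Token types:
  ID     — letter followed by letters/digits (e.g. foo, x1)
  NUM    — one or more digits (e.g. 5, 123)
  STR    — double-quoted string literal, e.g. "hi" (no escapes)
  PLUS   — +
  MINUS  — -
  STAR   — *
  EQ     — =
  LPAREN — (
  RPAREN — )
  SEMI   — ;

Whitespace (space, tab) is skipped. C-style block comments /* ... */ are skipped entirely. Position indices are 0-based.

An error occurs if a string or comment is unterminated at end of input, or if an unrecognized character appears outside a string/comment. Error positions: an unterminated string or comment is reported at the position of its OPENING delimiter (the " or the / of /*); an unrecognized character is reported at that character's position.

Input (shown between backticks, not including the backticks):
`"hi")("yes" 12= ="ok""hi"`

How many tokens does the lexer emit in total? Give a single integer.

Answer: 9

Derivation:
pos=0: enter STRING mode
pos=0: emit STR "hi" (now at pos=4)
pos=4: emit RPAREN ')'
pos=5: emit LPAREN '('
pos=6: enter STRING mode
pos=6: emit STR "yes" (now at pos=11)
pos=12: emit NUM '12' (now at pos=14)
pos=14: emit EQ '='
pos=16: emit EQ '='
pos=17: enter STRING mode
pos=17: emit STR "ok" (now at pos=21)
pos=21: enter STRING mode
pos=21: emit STR "hi" (now at pos=25)
DONE. 9 tokens: [STR, RPAREN, LPAREN, STR, NUM, EQ, EQ, STR, STR]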